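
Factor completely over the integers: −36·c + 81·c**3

Factor out 9·c, leaving 9·c**2 − 4, which is a difference of two squares.

9·c·(3·c + 2)·(3·c − 2)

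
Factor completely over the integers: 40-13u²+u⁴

Substitute w = u² to get a quadratic in w, then factor.
u²-5 is irreducible over ℤ (5 is not a perfect square).
u²-8 is irreducible over ℤ (8 is not a perfect square).

(u²-5)(u²-8)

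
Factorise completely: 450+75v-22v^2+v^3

Testing divisors of the constant over divisors of the leading coefficient, v = 15 is a root, giving the factor (v-15) and quotient v^2-7v-30.
The remaining quadratic factors as (v-10)(v+3).

(v+3)(v-10)(v-15)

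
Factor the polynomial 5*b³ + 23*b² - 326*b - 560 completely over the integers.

Trying the rational-root candidates, b = 7 is a root, giving the factor (b - 7) and quotient 5*b² + 58*b + 80.
The remaining quadratic factors as (5*b + 8)(b + 10).

(5*b + 8)*(b + 10)*(b - 7)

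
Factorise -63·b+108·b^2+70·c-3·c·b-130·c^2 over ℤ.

Group: -13·c·(10·c-9·b) + (-12·b+7)·(10·c-9·b); both groups contain (10·c-9·b).

-(10·c-9·b)·(13·c+12·b-7)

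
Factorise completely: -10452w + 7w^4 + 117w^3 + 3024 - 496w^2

Testing divisors of the constant over divisors of the leading coefficient, w = 9 is a root, so (w - 9) is a factor; dividing leaves 7w^3 + 180w^2 + 1124w - 336.
Continuing, w = -12 is a root, so (w + 12) divides it; the quotient is 7w^2 + 96w - 28.
The remaining quadratic factors as (w + 14)(7w - 2).

(7w - 2)(w + 12)(w + 14)(w - 9)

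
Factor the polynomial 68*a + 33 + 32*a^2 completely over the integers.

(4*a + 3)*(8*a + 11)

Need a pair with product 32·33 = 1056 and sum 68: that's 24 and 44.
Split the middle term: 32*a^2 + 24*a + 44*a + 33 = 8*a*(4*a + 3) + 11*(4*a + 3).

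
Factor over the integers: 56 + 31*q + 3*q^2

Need a pair with product 3·56 = 168 and sum 31: that's 7 and 24.
Split the middle term: 3*q^2 + 7*q + 24*q + 56 = q*(3*q + 7) + 8*(3*q + 7).

(3*q + 7)*(q + 8)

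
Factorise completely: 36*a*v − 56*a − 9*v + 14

(4*a − 1)*(9*v − 14)

Group as (36*a*v − 56*a) + (−9*v + 14) = 4*a*(9*v − 14) − (9*v − 14).
Both groups share the factor (9*v − 14).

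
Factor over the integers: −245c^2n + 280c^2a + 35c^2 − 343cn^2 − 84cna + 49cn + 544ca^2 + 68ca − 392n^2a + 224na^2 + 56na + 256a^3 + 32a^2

Group: 7n(−35c^2 − 49cn − 68ca − 56na − 32a^2) + (−8a − 1)(−35c^2 − 49cn − 68ca − 56na − 32a^2); both groups contain (−35c^2 − 49cn − 68ca − 56na − 32a^2), so (7n − 8a − 1) is a factor with cofactor −35c^2 − 49cn − 68ca − 56na − 32a^2.
The cofactor groups again: −35c^2 − 49cn − 68ca − 56na − 32a^2 = −5c(7c + 8a) + (−7n − 4a)(7c + 8a); both groups contain (7c + 8a), giving −(5c + 7n + 4a)(7c + 8a).

−(7n − 8a − 1)(5c + 7n + 4a)(7c + 8a)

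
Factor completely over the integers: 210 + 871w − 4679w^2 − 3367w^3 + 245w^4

Trying the rational-root candidates, w = −7/5 is a root, so (5w + 7) divides it; the quotient is 49w^3 − 742w^2 + 103w + 30.
Next, w = −1/7 is a root, so (7w + 1) divides it; the quotient is 7w^2 − 107w + 30.
The remaining quadratic factors as (w − 15)(7w − 2).

(5w + 7)(7w + 1)(7w − 2)(w − 15)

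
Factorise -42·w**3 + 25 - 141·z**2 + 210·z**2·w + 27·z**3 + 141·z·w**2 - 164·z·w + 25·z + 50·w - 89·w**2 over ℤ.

Group: 3·z·(9·z**2 + 61·z·w - 50·z - 14·w**2 - 25·w + 25) + (3·w + 1)·(9·z**2 + 61·z·w - 50·z - 14·w**2 - 25·w + 25); both groups contain (9·z**2 + 61·z·w - 50·z - 14·w**2 - 25·w + 25), so (3·z + 3·w + 1) is a factor with cofactor 9·z**2 + 61·z·w - 50·z - 14·w**2 - 25·w + 25.
The cofactor groups again: 9·z**2 + 61·z·w - 50·z - 14·w**2 - 25·w + 25 = 9·z·(z + 7·w - 5) + (-2·w - 5)·(z + 7·w - 5); both groups contain (z + 7·w - 5), giving (9·z - 2·w - 5)·(z + 7·w - 5).

(9·z - 2·w - 5)·(3·z + 3·w + 1)·(z + 7·w - 5)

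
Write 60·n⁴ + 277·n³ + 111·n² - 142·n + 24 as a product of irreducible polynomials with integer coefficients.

(3·n - 1)·(4·n - 1)·(5·n + 6)·(n + 4)

Testing divisors of the constant over divisors of the leading coefficient, n = 1/4 is a root, giving the factor (4·n - 1) and quotient 15·n³ + 73·n² + 46·n - 24.
Continuing, n = -6/5 is a root, so (5·n + 6) divides it; the quotient is 3·n² + 11·n - 4.
The remaining quadratic factors as (3·n - 1)(n + 4).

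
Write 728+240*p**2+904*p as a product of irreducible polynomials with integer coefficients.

Pull out the common factor 8, then factor the remaining trinomial.

8*(5*p+13)*(6*p+7)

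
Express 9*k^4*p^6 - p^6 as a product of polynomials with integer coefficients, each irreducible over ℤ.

Pull out the common factor p^6, leaving 9*k^4 - 1.
Recognize a difference of squares with the parts 3*k^2 and 1.

p^6*(3*k^2 + 1)*(3*k^2 - 1)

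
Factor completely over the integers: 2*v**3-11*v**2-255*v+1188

Trying the rational-root candidates, v = 9/2 is a root, so (2*v-9) divides it; the quotient is v**2-v-132.
The remaining quadratic factors as (v+11)(v-12).

(2*v-9)*(v+11)*(v-12)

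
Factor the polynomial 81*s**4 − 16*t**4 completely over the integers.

(3*s + 2*t)*(3*s − 2*t)*(9*s**2 + 4*t**2)

(3*s)⁴ − (2*t)⁴ = ((3*s)² − (2*t)²)((3*s)² + (2*t)²); the first factor splits again, the second (9*s**2 + 4*t**2) is irreducible.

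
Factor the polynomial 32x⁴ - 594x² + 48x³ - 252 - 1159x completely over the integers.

(2x - 9)(4x + 1)(4x + 7)(x + 4)

Testing divisors of the constant over divisors of the leading coefficient, x = -7/4 is a root, so (4x + 7) is a factor; dividing leaves 8x³ - 2x² - 145x - 36.
Next, x = -4 is a root, so (x + 4) is a factor; dividing leaves 8x² - 34x - 9.
The remaining quadratic factors as (4x + 1)(2x - 9).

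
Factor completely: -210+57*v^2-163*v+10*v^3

(2*v+15)*(5*v-14)*(v+1)

Among the possible rational roots, v = -15/2 is a root, giving the factor (2*v+15) and quotient 5*v^2-9*v-14.
The remaining quadratic factors as (5*v-14)(v+1).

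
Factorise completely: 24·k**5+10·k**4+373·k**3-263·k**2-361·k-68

Among the possible rational roots, k = -1/4 is a root, so (4·k+1) divides it; the quotient is 6·k**4+k**3+93·k**2-89·k-68.
Then k = -1/2 is a root, giving the factor (2·k+1) and quotient 3·k**3-k**2+47·k-68.
Then k = 4/3 is a root, so (3·k-4) divides it; the quotient is k**2+k+17.
The quadratic k**2+k+17 has discriminant -67 < 0 and is irreducible over ℤ.

(2·k+1)·(3·k-4)·(4·k+1)·(k**2+k+17)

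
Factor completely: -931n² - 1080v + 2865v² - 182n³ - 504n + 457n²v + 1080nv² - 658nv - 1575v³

-(13n - 15v + 8)(2n - 7v + 9)(7n + 15v)

Group: 7n(-26n² + 121nv - 133n - 105v² + 191v - 72) + 15v(-26n² + 121nv - 133n - 105v² + 191v - 72); both groups contain (-26n² + 121nv - 133n - 105v² + 191v - 72), so (7n + 15v) is a factor with cofactor -26n² + 121nv - 133n - 105v² + 191v - 72.
The cofactor groups again: -26n² + 121nv - 133n - 105v² + 191v - 72 = -2n(13n - 15v + 8) + (7v - 9)(13n - 15v + 8); both groups contain (13n - 15v + 8), giving -(2n - 7v + 9)(13n - 15v + 8).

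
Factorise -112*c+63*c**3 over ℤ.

Every term has a factor of 7*c. Then 9*c**2-16 = (3*c)² − (4)².

7*c*(3*c+4)*(3*c-4)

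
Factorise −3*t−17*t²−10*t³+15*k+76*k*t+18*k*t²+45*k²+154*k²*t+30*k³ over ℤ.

(5*k−t)*(6*k+2*t+3)*(k+5*t+1)

Group: 6*k*(5*k²+24*k*t+5*k−5*t²−t) + (2*t+3)*(5*k²+24*k*t+5*k−5*t²−t); both groups contain (5*k²+24*k*t+5*k−5*t²−t), so (6*k+2*t+3) is a factor with cofactor 5*k²+24*k*t+5*k−5*t²−t.
The cofactor groups again: 5*k²+24*k*t+5*k−5*t²−t = k*(5*k−t) + (5*t+1)*(5*k−t); both groups contain (5*k−t), giving (k+5*t+1)*(5*k−t).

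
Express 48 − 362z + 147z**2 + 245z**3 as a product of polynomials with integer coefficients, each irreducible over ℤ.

Trying the rational-root candidates, z = −8/5 is a root, so (5z + 8) divides it; the quotient is 49z**2 − 49z + 6.
The remaining quadratic factors as (7z − 6)(7z − 1).

(5z + 8)(7z − 1)(7z − 6)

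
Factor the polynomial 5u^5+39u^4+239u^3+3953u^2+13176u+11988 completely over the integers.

(5u+9)(u+2)(u+9)(u^2−5u+74)

Testing divisors of the constant over divisors of the leading coefficient, u = −9 is a root, giving the factor (u+9) and quotient 5u^4−6u^3+293u^2+1316u+1332.
Continuing, u = −9/5 is a root, so (5u+9) divides it; the quotient is u^3−3u^2+64u+148.
Next, u = −2 is a root, so (u+2) divides it; the quotient is u^2−5u+74.
The quadratic u^2−5u+74 has discriminant −271 < 0 and is irreducible over ℤ.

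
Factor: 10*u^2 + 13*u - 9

(2*u - 1)*(5*u + 9)

Need a pair with product 10·(-9) = -90 and sum 13: that's 18 and -5.
Split the middle term: 10*u^2 + 18*u - 5*u - 9 = 2*u*(5*u + 9) - (5*u + 9).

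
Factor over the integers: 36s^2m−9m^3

9m(2s−m)(2s+m)

Pull out the common factor 9m; 4s^2−m^2 is a difference of squares.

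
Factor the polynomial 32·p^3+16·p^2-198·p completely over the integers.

2·p·(4·p+11)·(4·p-9)

Pull out the common factor 2·p, then factor the remaining trinomial.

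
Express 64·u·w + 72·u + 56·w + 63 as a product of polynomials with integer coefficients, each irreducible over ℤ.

(8·u + 7)·(8·w + 9)

Group as (64·u·w + 72·u) + (56·w + 63) = 8·u·(8·w + 9) + 7·(8·w + 9).
Both groups share the factor (8·w + 9).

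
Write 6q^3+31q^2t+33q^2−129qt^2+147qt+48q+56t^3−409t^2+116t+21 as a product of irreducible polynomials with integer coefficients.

(2q−t+7)(3q−7t+3)(q+8t+1)

Group: q(6q^2−17qt+27q+7t^2−52t+21) + (8t+1)(6q^2−17qt+27q+7t^2−52t+21); both groups contain (6q^2−17qt+27q+7t^2−52t+21), so (q+8t+1) is a factor with cofactor 6q^2−17qt+27q+7t^2−52t+21.
The cofactor groups again: 6q^2−17qt+27q+7t^2−52t+21 = 3q(2q−t+7) + (−7t+3)(2q−t+7); both groups contain (2q−t+7), giving (3q−7t+3)(2q−t+7).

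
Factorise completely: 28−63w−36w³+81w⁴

(9w−4)(9w³−7)

Group as (81w⁴−63w) + (−36w³+28) = 9w(9w³−7) − 4(9w³−7).
Both groups share the factor (9w³−7).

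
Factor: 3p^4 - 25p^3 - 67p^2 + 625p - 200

Testing divisors of the constant over divisors of the leading coefficient, p = 8 is a root, so (p - 8) is a factor; dividing leaves 3p^3 - p^2 - 75p + 25.
Next, p = 1/3 is a root, giving the factor (3p - 1) and quotient p^2 - 25.
The remaining quadratic factors as (p + 5)(p - 5).

(3p - 1)(p + 5)(p - 5)(p - 8)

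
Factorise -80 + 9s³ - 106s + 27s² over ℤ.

(3s + 2)(3s - 8)(s + 5)

Trying the rational-root candidates, s = -2/3 is a root, so (3s + 2) is a factor; dividing leaves 3s² + 7s - 40.
The remaining quadratic factors as (s + 5)(3s - 8).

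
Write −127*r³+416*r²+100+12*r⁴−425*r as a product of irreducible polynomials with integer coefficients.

(3*r−1)*(4*r−5)*(r−4)*(r−5)

By the rational root theorem, r = 4 is a root, giving the factor (r−4) and quotient 12*r³−79*r²+100*r−25.
Next, r = 5/4 is a root, so (4*r−5) is a factor; dividing leaves 3*r²−16*r+5.
The remaining quadratic factors as (3*r−1)(r−5).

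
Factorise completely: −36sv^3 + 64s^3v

4sv(4s + 3v)(4s − 3v)

Pull out the common factor 4sv; 16s^2 − 9v^2 is a difference of squares.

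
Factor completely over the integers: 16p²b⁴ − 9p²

Factor out p² first: what remains is 16b⁴ − 9.
Recognize a difference of squares with the parts 4b² and 3.

p²(4b² + 3)(4b² − 3)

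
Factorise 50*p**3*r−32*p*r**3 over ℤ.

2*p*r*(5*p+4*r)*(5*p−4*r)

Every term has a factor of 2*p*r. Then 25*p**2−16*r**2 = (5*p)² − (4*r)².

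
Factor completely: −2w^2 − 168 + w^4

Substitute u = w^2 to get a quadratic in u, then factor.
w^2 − 14 is irreducible over ℤ (14 is not a perfect square).
w^2 + 12 is irreducible over ℤ (always positive, so no real roots).

(w^2 + 12)(w^2 − 14)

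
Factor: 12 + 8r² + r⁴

(r² + 2)(r² + 6)

Substitute u = r² to get a quadratic in u, then factor.
r² + 2 is irreducible over ℤ (always positive, so no real roots).
r² + 6 is irreducible over ℤ (always positive, so no real roots).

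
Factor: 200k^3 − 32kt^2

Factor out 8k, leaving 25k^2 − 4t^2, which is a difference of two squares.

8k(5k + 2t)(5k − 2t)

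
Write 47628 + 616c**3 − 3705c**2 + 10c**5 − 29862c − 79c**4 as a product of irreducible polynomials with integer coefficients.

(2c + 9)(5c − 7)(c − 9)(c**2 − 2c + 84)

Among the possible rational roots, c = −9/2 is a root, so (2c + 9) is a factor; dividing leaves 5c**4 − 62c**3 + 587c**2 − 4494c + 5292.
Then c = 7/5 is a root, so (5c − 7) divides it; the quotient is c**3 − 11c**2 + 102c − 756.
Next, c = 9 is a root, so (c − 9) divides it; the quotient is c**2 − 2c + 84.
The quadratic c**2 − 2c + 84 has discriminant −332 < 0 and is irreducible over ℤ.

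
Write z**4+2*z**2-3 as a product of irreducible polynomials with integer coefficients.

Substitute u = z**2 to get a quadratic in u, then factor.
z**2-1 is a difference of squares.
z**2+3 is irreducible over ℤ (always positive, so no real roots).

(z+1)*(z-1)*(z**2+3)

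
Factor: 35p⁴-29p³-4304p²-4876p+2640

Among the possible rational roots, p = -10 is a root, so (p+10) divides it; the quotient is 35p³-379p²-514p+264.
Next, p = -11/7 is a root, so (7p+11) divides it; the quotient is 5p²-62p+24.
The remaining quadratic factors as (5p-2)(p-12).

(5p-2)(7p+11)(p+10)(p-12)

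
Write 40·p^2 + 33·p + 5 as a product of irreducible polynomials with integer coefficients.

Need a pair with product 40·5 = 200 and sum 33: that's 8 and 25.
Split the middle term: 40·p^2 + 8·p + 25·p + 5 = 8·p·(5·p + 1) + 5·(5·p + 1).

(5·p + 1)·(8·p + 5)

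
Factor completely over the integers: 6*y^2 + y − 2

Need a pair with product 6·(−2) = −12 and sum 1: that's −3 and 4.
Split the middle term: 6*y^2 − 3*y + 4*y − 2 = 3*y*(2*y − 1) + 2*(2*y − 1).

(2*y − 1)*(3*y + 2)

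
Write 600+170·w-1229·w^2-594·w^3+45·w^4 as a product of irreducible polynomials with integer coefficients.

By the rational root theorem, w = -4/5 is a root, so (5·w+4) divides it; the quotient is 9·w^3-126·w^2-145·w+150.
Next, w = 2/3 is a root, so (3·w-2) divides it; the quotient is 3·w^2-40·w-75.
The remaining quadratic factors as (3·w+5)(w-15).

(3·w+5)·(3·w-2)·(5·w+4)·(w-15)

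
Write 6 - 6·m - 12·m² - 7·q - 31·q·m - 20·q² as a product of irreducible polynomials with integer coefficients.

-(4·q + 3·m + 3)·(5·q + 4·m - 2)

Group: -5·q·(4·q + 3·m + 3) + (-4·m + 2)·(4·q + 3·m + 3); both groups contain (4·q + 3·m + 3).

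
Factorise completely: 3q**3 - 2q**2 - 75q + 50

Testing divisors of the constant over divisors of the leading coefficient, q = -5 is a root, so (q + 5) is a factor; dividing leaves 3q**2 - 17q + 10.
The remaining quadratic factors as (3q - 2)(q - 5).

(3q - 2)(q + 5)(q - 5)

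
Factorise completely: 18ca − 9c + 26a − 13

Group as (18ca − 9c) + (26a − 13) = 9c(2a − 1) + 13(2a − 1).
Both groups share the factor (2a − 1).

(2a − 1)(9c + 13)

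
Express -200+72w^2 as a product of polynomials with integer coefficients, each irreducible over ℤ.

8(3w+5)(3w-5)

Every term has a factor of 8. Then 9w^2-25 = (3w)² − (5)².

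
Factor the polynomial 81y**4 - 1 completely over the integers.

(3y + 1)(3y - 1)(9y**2 + 1)

Difference of squares twice: with A = 3y and B = 1, A⁴ − B⁴ = (A² − B²)(A² + B²), and A² − B² factors again.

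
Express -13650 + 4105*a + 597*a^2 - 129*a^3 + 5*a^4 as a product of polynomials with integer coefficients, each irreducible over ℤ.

(5*a - 14)*(a + 5)*(a - 13)*(a - 15)

Testing divisors of the constant over divisors of the leading coefficient, a = 15 is a root, so (a - 15) divides it; the quotient is 5*a^3 - 54*a^2 - 213*a + 910.
Continuing, a = 14/5 is a root, so (5*a - 14) divides it; the quotient is a^2 - 8*a - 65.
The remaining quadratic factors as (a + 5)(a - 13).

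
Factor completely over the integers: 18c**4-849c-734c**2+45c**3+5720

(2c+13)(3c+11)(3c-8)(c-5)

By the rational root theorem, c = -13/2 is a root, giving the factor (2c+13) and quotient 9c**3-36c**2-133c+440.
Continuing, c = 8/3 is a root, so (3c-8) divides it; the quotient is 3c**2-4c-55.
The remaining quadratic factors as (c-5)(3c+11).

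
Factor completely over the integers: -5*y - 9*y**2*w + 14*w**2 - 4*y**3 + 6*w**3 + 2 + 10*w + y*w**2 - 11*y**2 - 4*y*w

Group: 4*y*(-y**2 - 3*y*w - 3*y - 2*w**2 - 4*w - 2) + (-3*w - 1)*(-y**2 - 3*y*w - 3*y - 2*w**2 - 4*w - 2); both groups contain (-y**2 - 3*y*w - 3*y - 2*w**2 - 4*w - 2), so (4*y - 3*w - 1) is a factor with cofactor -y**2 - 3*y*w - 3*y - 2*w**2 - 4*w - 2.
The cofactor groups again: -y**2 - 3*y*w - 3*y - 2*w**2 - 4*w - 2 = -y*(y + w + 1) + (-2*w - 2)*(y + w + 1); both groups contain (y + w + 1), giving -(y + 2*w + 2)*(y + w + 1).

-(4*y - 3*w - 1)*(y + 2*w + 2)*(y + w + 1)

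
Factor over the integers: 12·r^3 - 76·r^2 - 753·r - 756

(2·r + 9)·(6·r + 7)·(r - 12)

Testing divisors of the constant over divisors of the leading coefficient, r = -9/2 is a root, so (2·r + 9) is a factor; dividing leaves 6·r^2 - 65·r - 84.
The remaining quadratic factors as (6·r + 7)(r - 12).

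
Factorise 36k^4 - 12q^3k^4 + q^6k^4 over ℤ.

Pull out the common factor k^4, leaving q^6 - 12q^3 + 36.
Recognize a perfect-square trinomial with the parts 6 and q^3.

k^4(q^3 - 6)^2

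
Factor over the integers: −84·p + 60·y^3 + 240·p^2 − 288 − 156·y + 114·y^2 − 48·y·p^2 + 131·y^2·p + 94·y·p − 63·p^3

Group: 5·y·(12·y^2 + 19·y·p + 42·y − 21·p^2 + 24·p + 36) + (3·p − 8)·(12·y^2 + 19·y·p + 42·y − 21·p^2 + 24·p + 36); both groups contain (12·y^2 + 19·y·p + 42·y − 21·p^2 + 24·p + 36), so (5·y + 3·p − 8) is a factor with cofactor 12·y^2 + 19·y·p + 42·y − 21·p^2 + 24·p + 36.
The cofactor groups again: 12·y^2 + 19·y·p + 42·y − 21·p^2 + 24·p + 36 = 4·y·(3·y + 7·p + 6) + (−3·p + 6)·(3·y + 7·p + 6); both groups contain (3·y + 7·p + 6), giving (4·y − 3·p + 6)·(3·y + 7·p + 6).

(4·y − 3·p + 6)·(5·y + 3·p − 8)·(3·y + 7·p + 6)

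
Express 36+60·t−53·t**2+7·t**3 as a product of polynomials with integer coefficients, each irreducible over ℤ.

(7·t+3)·(t−2)·(t−6)

Among the possible rational roots, t = 2 is a root, so (t−2) divides it; the quotient is 7·t**2−39·t−18.
The remaining quadratic factors as (t−6)(7·t+3).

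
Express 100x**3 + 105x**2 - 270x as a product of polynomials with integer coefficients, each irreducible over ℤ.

5x(4x + 9)(5x - 6)

Pull out the common factor 5x, then factor the remaining trinomial.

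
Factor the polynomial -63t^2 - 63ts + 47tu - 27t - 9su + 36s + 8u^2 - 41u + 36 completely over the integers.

Group: -7t(9t + 9s - 8u + 9) + (-u + 4)(9t + 9s - 8u + 9); both groups contain (9t + 9s - 8u + 9).

-(7t + u - 4)(9t + 9s - 8u + 9)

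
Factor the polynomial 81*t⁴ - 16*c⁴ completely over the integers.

(3*t - 2*c)*(3*t + 2*c)*(9*t² + 4*c²)

Difference of squares twice: with A = 3*t and B = 2*c, A⁴ − B⁴ = (A² − B²)(A² + B²), and A² − B² factors again.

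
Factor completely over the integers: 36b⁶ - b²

Factor out b² first: what remains is 36b⁴ - 1.
Recognize a difference of squares with the parts 6b² and 1.

b²(6b² + 1)(6b² - 1)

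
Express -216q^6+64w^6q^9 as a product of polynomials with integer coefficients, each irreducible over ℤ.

Every term has a factor of 8q^6; factoring it out leaves 8w^6q^3-27.
Recognize a difference of cubes with the parts 2w^2q and 3.

8q^6(2w^2q-3)(4w^4q^2+6w^2q+9)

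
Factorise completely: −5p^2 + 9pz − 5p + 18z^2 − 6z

Group: −p(5p + 6z) + (3z − 1)(5p + 6z); both groups contain (5p + 6z).

−(5p + 6z)(p − 3z + 1)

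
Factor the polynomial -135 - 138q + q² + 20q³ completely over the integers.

(4q + 5)(5q + 9)(q - 3)

Testing divisors of the constant over divisors of the leading coefficient, q = -9/5 is a root, so (5q + 9) divides it; the quotient is 4q² - 7q - 15.
The remaining quadratic factors as (4q + 5)(q - 3).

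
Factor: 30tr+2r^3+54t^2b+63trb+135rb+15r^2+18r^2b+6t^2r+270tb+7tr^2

Group: r(6t^2+7tr+30t+2r^2+15r) + 9b(6t^2+7tr+30t+2r^2+15r); both groups contain (6t^2+7tr+30t+2r^2+15r), so (r+9b) is a factor with cofactor 6t^2+7tr+30t+2r^2+15r.
The cofactor groups again: 6t^2+7tr+30t+2r^2+15r = 2t(3t+2r+15) + r(3t+2r+15); both groups contain (3t+2r+15), giving (2t+r)(3t+2r+15).

(3t+2r+15)(r+9b)(2t+r)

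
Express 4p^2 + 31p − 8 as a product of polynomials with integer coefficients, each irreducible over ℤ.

Need a pair with product 4·(−8) = −32 and sum 31: that's −1 and 32.
Split the middle term: 4p^2 − p + 32p − 8 = p(4p − 1) + 8(4p − 1).

(4p − 1)(p + 8)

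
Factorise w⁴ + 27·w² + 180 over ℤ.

Substitute u = w² to get a quadratic in u, then factor.
w² + 12 is irreducible over ℤ (always positive, so no real roots).
w² + 15 is irreducible over ℤ (always positive, so no real roots).

(w² + 12)·(w² + 15)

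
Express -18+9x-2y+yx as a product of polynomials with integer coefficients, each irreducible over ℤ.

(x-2)(y+9)

Group as (yx-2y) + (9x-18) = y(x-2) + 9(x-2).
Both groups share the factor (x-2).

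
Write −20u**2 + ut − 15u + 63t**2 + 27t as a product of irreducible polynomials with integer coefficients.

−(5u − 9t)(4u + 7t + 3)

Group: −5u(4u + 7t + 3) + 9t(4u + 7t + 3); both groups contain (4u + 7t + 3).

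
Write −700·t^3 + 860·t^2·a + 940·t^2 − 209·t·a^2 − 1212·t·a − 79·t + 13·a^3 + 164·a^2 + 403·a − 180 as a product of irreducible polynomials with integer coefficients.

−(14·t − 13·a + 5)·(10·t − a − 9)·(5·t − a − 4)

Group: 14·t·(−50·t^2 + 15·t·a + 85·t − a^2 − 13·a − 36) + (−13·a + 5)·(−50·t^2 + 15·t·a + 85·t − a^2 − 13·a − 36); both groups contain (−50·t^2 + 15·t·a + 85·t − a^2 − 13·a − 36), so (14·t − 13·a + 5) is a factor with cofactor −50·t^2 + 15·t·a + 85·t − a^2 − 13·a − 36.
The cofactor groups again: −50·t^2 + 15·t·a + 85·t − a^2 − 13·a − 36 = −10·t·(5·t − a − 4) + (a + 9)·(5·t − a − 4); both groups contain (5·t − a − 4), giving −(10·t − a − 9)·(5·t − a − 4).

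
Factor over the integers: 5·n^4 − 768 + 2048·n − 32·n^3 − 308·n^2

Testing divisors of the constant over divisors of the leading coefficient, n = 6 is a root, giving the factor (n − 6) and quotient 5·n^3 − 2·n^2 − 320·n + 128.
Next, n = 8 is a root, giving the factor (n − 8) and quotient 5·n^2 + 38·n − 16.
The remaining quadratic factors as (5·n − 2)(n + 8).

(5·n − 2)·(n + 8)·(n − 6)·(n − 8)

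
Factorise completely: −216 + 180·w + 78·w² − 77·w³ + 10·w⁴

Testing divisors of the constant over divisors of the leading coefficient, w = 2 is a root, giving the factor (w − 2) and quotient 10·w³ − 57·w² − 36·w + 108.
Continuing, w = 6 is a root, so (w − 6) is a factor; dividing leaves 10·w² + 3·w − 18.
The remaining quadratic factors as (2·w + 3)(5·w − 6).

(2·w + 3)·(5·w − 6)·(w − 2)·(w − 6)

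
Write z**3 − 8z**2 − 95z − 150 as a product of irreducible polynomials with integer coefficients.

By the rational root theorem, z = −2 is a root, giving the factor (z + 2) and quotient z**2 − 10z − 75.
The remaining quadratic factors as (z + 5)(z − 15).

(z + 2)(z + 5)(z − 15)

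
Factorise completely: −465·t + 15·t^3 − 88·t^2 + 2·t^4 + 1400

By the rational root theorem, t = −8 is a root, so (t + 8) is a factor; dividing leaves 2·t^3 − t^2 − 80·t + 175.
Then t = −7 is a root, giving the factor (t + 7) and quotient 2·t^2 − 15·t + 25.
The remaining quadratic factors as (t − 5)(2·t − 5).

(2·t − 5)·(t + 7)·(t + 8)·(t − 5)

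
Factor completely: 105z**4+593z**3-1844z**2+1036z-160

(3z-5)(5z-2)(7z-2)(z+8)

By the rational root theorem, z = 2/7 is a root, giving the factor (7z-2) and quotient 15z**3+89z**2-238z+80.
Next, z = 2/5 is a root, so (5z-2) divides it; the quotient is 3z**2+19z-40.
The remaining quadratic factors as (z+8)(3z-5).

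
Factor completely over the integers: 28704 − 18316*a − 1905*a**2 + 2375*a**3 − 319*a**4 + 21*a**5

Trying the rational-root candidates, a = 13/7 is a root, so (7*a − 13) divides it; the quotient is 3*a**4 − 40*a**3 + 265*a**2 + 220*a − 2208.
Next, a = −8/3 is a root, so (3*a + 8) is a factor; dividing leaves a**3 − 16*a**2 + 131*a − 276.
Next, a = 3 is a root, so (a − 3) is a factor; dividing leaves a**2 − 13*a + 92.
The quadratic a**2 − 13*a + 92 has discriminant −199 < 0 and is irreducible over ℤ.

(3*a + 8)*(7*a − 13)*(a − 3)*(a**2 − 13*a + 92)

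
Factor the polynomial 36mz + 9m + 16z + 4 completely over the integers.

Group as (36mz + 9m) + (16z + 4) = 9m(4z + 1) + 4(4z + 1).
Both groups share the factor (4z + 1).

(4z + 1)(9m + 4)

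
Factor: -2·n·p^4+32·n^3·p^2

2·n·p^2·(4·n+p)·(4·n-p)

Factor out 2·n·p^2, leaving 16·n^2-p^2, which is a difference of two squares.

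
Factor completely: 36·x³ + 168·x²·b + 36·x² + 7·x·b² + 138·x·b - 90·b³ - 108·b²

(3·x - 2·b)·(6·x + 5·b + 6)·(2·x + 9·b)

Group: 6·x·(6·x² + 23·x·b - 18·b²) + (5·b + 6)·(6·x² + 23·x·b - 18·b²); both groups contain (6·x² + 23·x·b - 18·b²), so (6·x + 5·b + 6) is a factor with cofactor 6·x² + 23·x·b - 18·b².
The cofactor groups again: 6·x² + 23·x·b - 18·b² = 3·x·(2·x + 9·b) - 2·b·(2·x + 9·b); both groups contain (2·x + 9·b), giving (3·x - 2·b)·(2·x + 9·b).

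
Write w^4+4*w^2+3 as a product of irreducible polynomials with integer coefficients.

(w^2+1)*(w^2+3)

Substitute u = w^2 to get a quadratic in u, then factor.
w^2+1 is irreducible over ℤ (sum of squares).
w^2+3 is irreducible over ℤ (always positive, so no real roots).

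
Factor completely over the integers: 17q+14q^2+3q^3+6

Among the possible rational roots, q = −3 is a root, so (q+3) divides it; the quotient is 3q^2+5q+2.
The remaining quadratic factors as (q+1)(3q+2).

(3q+2)(q+1)(q+3)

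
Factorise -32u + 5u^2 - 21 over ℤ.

(5u + 3)(u - 7)

Need a pair with product 5·(-21) = -105 and sum -32: that's -35 and 3.
Split the middle term: 5u^2 - 35u + 3u - 21 = 5u(u - 7) + 3(u - 7).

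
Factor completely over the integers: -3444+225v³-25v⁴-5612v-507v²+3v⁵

Among the possible rational roots, v = -3 is a root, giving the factor (v+3) and quotient 3v⁴-34v³+327v²-1488v-1148.
Next, v = -2/3 is a root, so (3v+2) divides it; the quotient is v³-12v²+117v-574.
Next, v = 7 is a root, so (v-7) divides it; the quotient is v²-5v+82.
The quadratic v²-5v+82 has discriminant -303 < 0 and is irreducible over ℤ.

(3v+2)(v+3)(v-7)(v²-5v+82)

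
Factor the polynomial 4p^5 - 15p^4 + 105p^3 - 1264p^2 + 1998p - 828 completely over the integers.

(4p - 3)(p - 1)(p - 6)(p^2 + 4p + 46)

Trying the rational-root candidates, p = 6 is a root, so (p - 6) divides it; the quotient is 4p^4 + 9p^3 + 159p^2 - 310p + 138.
Continuing, p = 1 is a root, so (p - 1) is a factor; dividing leaves 4p^3 + 13p^2 + 172p - 138.
Next, p = 3/4 is a root, so (4p - 3) divides it; the quotient is p^2 + 4p + 46.
The quadratic p^2 + 4p + 46 has discriminant -168 < 0 and is irreducible over ℤ.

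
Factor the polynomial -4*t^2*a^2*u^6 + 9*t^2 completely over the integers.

Every term has a factor of t^2; factoring it out leaves -4*a^2*u^6 + 9.
Recognize a difference of squares with the parts 3 and 2*a*u^3.

-t^2*(2*a*u^3 + 3)*(2*a*u^3 - 3)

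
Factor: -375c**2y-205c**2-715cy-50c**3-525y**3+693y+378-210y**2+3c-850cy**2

Group: 2c(-25c**2-100cy-15c-75y**2+45y+54) + (7y+7)(-25c**2-100cy-15c-75y**2+45y+54); both groups contain (-25c**2-100cy-15c-75y**2+45y+54), so (2c+7y+7) is a factor with cofactor -25c**2-100cy-15c-75y**2+45y+54.
The cofactor groups again: -25c**2-100cy-15c-75y**2+45y+54 = -5c(5c+15y+9) + (-5y+6)(5c+15y+9); both groups contain (5c+15y+9), giving -(5c+5y-6)(5c+15y+9).

-(2c+7y+7)(5c+15y+9)(5c+5y-6)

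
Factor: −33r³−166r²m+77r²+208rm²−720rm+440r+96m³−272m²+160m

−(3r−4m+8)(11r+4m)(r+6m−5)

Group: 3r(−11r²−70rm+55r−24m²+20m) + (−4m+8)(−11r²−70rm+55r−24m²+20m); both groups contain (−11r²−70rm+55r−24m²+20m), so (3r−4m+8) is a factor with cofactor −11r²−70rm+55r−24m²+20m.
The cofactor groups again: −11r²−70rm+55r−24m²+20m = −11r(r+6m−5) − 4m(r+6m−5); both groups contain (r+6m−5), giving −(11r+4m)(r+6m−5).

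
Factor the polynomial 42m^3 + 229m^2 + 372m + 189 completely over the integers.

(6m + 7)(7m + 9)(m + 3)

Among the possible rational roots, m = -9/7 is a root, so (7m + 9) is a factor; dividing leaves 6m^2 + 25m + 21.
The remaining quadratic factors as (6m + 7)(m + 3).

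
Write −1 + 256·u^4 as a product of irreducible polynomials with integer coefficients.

Difference of squares twice: with A = 4·u and B = 1, A⁴ − B⁴ = (A² − B²)(A² + B²), and A² − B² factors again.

(4·u + 1)·(4·u − 1)·(16·u^2 + 1)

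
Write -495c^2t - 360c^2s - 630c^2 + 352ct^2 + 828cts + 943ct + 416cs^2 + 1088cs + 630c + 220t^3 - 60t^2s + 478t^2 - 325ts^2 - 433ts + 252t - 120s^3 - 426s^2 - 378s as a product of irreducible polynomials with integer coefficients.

Group: 5c(-99ct - 72cs - 126c + 110t^2 + 135ts + 239t + 40s^2 + 142s + 126) + (2t - 3s)(-99ct - 72cs - 126c + 110t^2 + 135ts + 239t + 40s^2 + 142s + 126); both groups contain (-99ct - 72cs - 126c + 110t^2 + 135ts + 239t + 40s^2 + 142s + 126), so (5c + 2t - 3s) is a factor with cofactor -99ct - 72cs - 126c + 110t^2 + 135ts + 239t + 40s^2 + 142s + 126.
The cofactor groups again: -99ct - 72cs - 126c + 110t^2 + 135ts + 239t + 40s^2 + 142s + 126 = -11t(9c - 10t - 5s - 9) + (-8s - 14)(9c - 10t - 5s - 9); both groups contain (9c - 10t - 5s - 9), giving -(11t + 8s + 14)(9c - 10t - 5s - 9).

-(5c + 2t - 3s)(11t + 8s + 14)(9c - 10t - 5s - 9)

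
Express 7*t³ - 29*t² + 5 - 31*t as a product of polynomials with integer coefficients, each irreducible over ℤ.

(7*t - 1)*(t + 1)*(t - 5)

Testing divisors of the constant over divisors of the leading coefficient, t = -1 is a root, so (t + 1) is a factor; dividing leaves 7*t² - 36*t + 5.
The remaining quadratic factors as (7*t - 1)(t - 5).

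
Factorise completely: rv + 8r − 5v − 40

Group as (rv + 8r) + (−5v − 40) = r(v + 8) − 5(v + 8).
Both groups share the factor (v + 8).

(r − 5)(v + 8)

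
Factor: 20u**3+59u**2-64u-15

By the rational root theorem, u = 1 is a root, so (u-1) divides it; the quotient is 20u**2+79u+15.
The remaining quadratic factors as (5u+1)(4u+15).

(4u+15)(5u+1)(u-1)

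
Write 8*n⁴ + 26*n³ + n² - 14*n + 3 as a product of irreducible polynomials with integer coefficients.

By the rational root theorem, n = -3 is a root, so (n + 3) is a factor; dividing leaves 8*n³ + 2*n² - 5*n + 1.
Continuing, n = 1/4 is a root, so (4*n - 1) divides it; the quotient is 2*n² + n - 1.
The remaining quadratic factors as (n + 1)(2*n - 1).

(2*n - 1)*(4*n - 1)*(n + 1)*(n + 3)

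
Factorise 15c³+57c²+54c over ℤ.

Pull out the common factor 3c, then factor the remaining trinomial.

3c(5c+9)(c+2)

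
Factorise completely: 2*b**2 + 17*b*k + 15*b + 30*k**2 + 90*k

(2*b + 5*k + 15)*(b + 6*k)

Group: 2*b*(b + 6*k) + (5*k + 15)*(b + 6*k); both groups contain (b + 6*k).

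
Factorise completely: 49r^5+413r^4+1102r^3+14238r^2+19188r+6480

(7r+4)(7r+6)(r+9)(r^2-2r+30)

By the rational root theorem, r = -4/7 is a root, giving the factor (7r+4) and quotient 7r^4+55r^3+126r^2+1962r+1620.
Continuing, r = -6/7 is a root, giving the factor (7r+6) and quotient r^3+7r^2+12r+270.
Continuing, r = -9 is a root, so (r+9) is a factor; dividing leaves r^2-2r+30.
The quadratic r^2-2r+30 has discriminant -116 < 0 and is irreducible over ℤ.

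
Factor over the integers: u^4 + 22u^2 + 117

(u^2 + 13)(u^2 + 9)

Substitute w = u^2 to get a quadratic in w, then factor.
u^2 + 9 is irreducible over ℤ (sum of squares).
u^2 + 13 is irreducible over ℤ (always positive, so no real roots).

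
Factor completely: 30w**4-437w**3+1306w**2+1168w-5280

(5w-12)(6w+11)(w-10)(w-4)

By the rational root theorem, w = 12/5 is a root, so (5w-12) is a factor; dividing leaves 6w**3-73w**2+86w+440.
Next, w = -11/6 is a root, so (6w+11) divides it; the quotient is w**2-14w+40.
The remaining quadratic factors as (w-10)(w-4).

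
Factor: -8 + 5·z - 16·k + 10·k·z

Group as (10·k·z - 16·k) + (5·z - 8) = 2·k·(5·z - 8) + (5·z - 8).
Both groups share the factor (5·z - 8).

(2·k + 1)·(5·z - 8)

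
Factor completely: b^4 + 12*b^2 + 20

(b^2 + 10)*(b^2 + 2)

Substitute u = b^2 to get a quadratic in u, then factor.
b^2 + 2 is irreducible over ℤ (always positive, so no real roots).
b^2 + 10 is irreducible over ℤ (always positive, so no real roots).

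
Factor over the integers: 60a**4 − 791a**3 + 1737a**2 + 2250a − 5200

Testing divisors of the constant over divisors of the leading coefficient, a = 13/4 is a root, so (4a − 13) is a factor; dividing leaves 15a**3 − 149a**2 − 50a + 400.
Then a = 10 is a root, giving the factor (a − 10) and quotient 15a**2 + a − 40.
The remaining quadratic factors as (5a − 8)(3a + 5).

(3a + 5)(4a − 13)(5a − 8)(a − 10)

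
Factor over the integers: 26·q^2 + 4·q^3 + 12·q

2·q·(2·q + 1)·(q + 6)

Pull out the common factor 2·q, then factor the remaining trinomial.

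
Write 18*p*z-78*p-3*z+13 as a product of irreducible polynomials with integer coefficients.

Group as (18*p*z-78*p) + (-3*z+13) = 6*p*(3*z-13) - (3*z-13).
Both groups share the factor (3*z-13).

(3*z-13)*(6*p-1)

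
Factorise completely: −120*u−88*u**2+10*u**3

2*u*(5*u+6)*(u−10)

Pull out the common factor 2*u, then factor the remaining trinomial.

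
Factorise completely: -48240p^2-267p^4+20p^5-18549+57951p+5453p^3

Among the possible rational roots, p = 9 is a root, so (p-9) is a factor; dividing leaves 20p^4-87p^3+4670p^2-6210p+2061.
Then p = 3/5 is a root, so (5p-3) divides it; the quotient is 4p^3-15p^2+925p-687.
Then p = 3/4 is a root, so (4p-3) is a factor; dividing leaves p^2-3p+229.
The quadratic p^2-3p+229 has discriminant -907 < 0 and is irreducible over ℤ.

(4p-3)(5p-3)(p-9)(p^2-3p+229)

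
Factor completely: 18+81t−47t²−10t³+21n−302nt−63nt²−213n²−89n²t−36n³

Group: 9n(−4n²−9nt−25n−5t²−31t−6) + (2t−3)(−4n²−9nt−25n−5t²−31t−6); both groups contain (−4n²−9nt−25n−5t²−31t−6), so (9n+2t−3) is a factor with cofactor −4n²−9nt−25n−5t²−31t−6.
The cofactor groups again: −4n²−9nt−25n−5t²−31t−6 = −4n(n+t+6) + (−5t−1)(n+t+6); both groups contain (n+t+6), giving −(4n+5t+1)(n+t+6).

−(4n+5t+1)(9n+2t−3)(n+t+6)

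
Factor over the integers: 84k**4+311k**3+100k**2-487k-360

By the rational root theorem, k = -9/7 is a root, giving the factor (7k+9) and quotient 12k**3+29k**2-23k-40.
Then k = -8/3 is a root, so (3k+8) divides it; the quotient is 4k**2-k-5.
The remaining quadratic factors as (4k-5)(k+1).

(3k+8)(4k-5)(7k+9)(k+1)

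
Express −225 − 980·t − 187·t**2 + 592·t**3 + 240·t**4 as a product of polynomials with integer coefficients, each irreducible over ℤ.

Testing divisors of the constant over divisors of the leading coefficient, t = −1/4 is a root, giving the factor (4·t + 1) and quotient 60·t**3 + 133·t**2 − 80·t − 225.
Then t = −5/3 is a root, giving the factor (3·t + 5) and quotient 20·t**2 + 11·t − 45.
The remaining quadratic factors as (5·t + 9)(4·t − 5).

(3·t + 5)·(4·t + 1)·(4·t − 5)·(5·t + 9)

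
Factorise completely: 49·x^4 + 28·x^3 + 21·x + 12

(7·x + 4)·(7·x^3 + 3)

Group as (49·x^4 + 21·x) + (28·x^3 + 12) = 7·x·(7·x^3 + 3) + 4·(7·x^3 + 3).
Both groups share the factor (7·x^3 + 3).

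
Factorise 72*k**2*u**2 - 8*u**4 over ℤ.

Every term has a factor of 8*u**2. Then 9*k**2 - u**2 = (3*k)² − (u)².

8*u**2*(3*k + u)*(3*k - u)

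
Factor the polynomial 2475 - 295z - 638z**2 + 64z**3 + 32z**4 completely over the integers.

By the rational root theorem, z = 5/2 is a root, so (2z - 5) divides it; the quotient is 16z**3 + 72z**2 - 139z - 495.
Continuing, z = -5 is a root, so (z + 5) is a factor; dividing leaves 16z**2 - 8z - 99.
The remaining quadratic factors as (4z + 9)(4z - 11).

(2z - 5)(4z + 9)(4z - 11)(z + 5)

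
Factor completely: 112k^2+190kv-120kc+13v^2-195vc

(14k+v-15c)(8k+13v)

Group: 8k(14k+v-15c) + 13v(14k+v-15c); both groups contain (14k+v-15c).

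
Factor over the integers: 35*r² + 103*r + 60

(5*r + 4)*(7*r + 15)

Need a pair with product 35·60 = 2100 and sum 103: that's 75 and 28.
Split the middle term: 35*r² + 75*r + 28*r + 60 = 5*r*(7*r + 15) + 4*(7*r + 15).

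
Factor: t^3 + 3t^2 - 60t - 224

Trying the rational-root candidates, t = 8 is a root, so (t - 8) divides it; the quotient is t^2 + 11t + 28.
The remaining quadratic factors as (t + 4)(t + 7).

(t + 4)(t + 7)(t - 8)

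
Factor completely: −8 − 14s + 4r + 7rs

Group as (7rs + 4r) + (−14s − 8) = r(7s + 4) − 2(7s + 4).
Both groups share the factor (7s + 4).

(7s + 4)(r − 2)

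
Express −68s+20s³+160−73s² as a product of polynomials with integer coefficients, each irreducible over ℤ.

(4s−5)(5s+8)(s−4)

Trying the rational-root candidates, s = 4 is a root, so (s−4) divides it; the quotient is 20s²+7s−40.
The remaining quadratic factors as (4s−5)(5s+8).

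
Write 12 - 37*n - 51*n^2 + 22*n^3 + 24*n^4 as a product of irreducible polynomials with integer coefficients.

Trying the rational-root candidates, n = 4/3 is a root, so (3*n - 4) divides it; the quotient is 8*n^3 + 18*n^2 + 7*n - 3.
Then n = 1/4 is a root, so (4*n - 1) is a factor; dividing leaves 2*n^2 + 5*n + 3.
The remaining quadratic factors as (2*n + 3)(n + 1).

(2*n + 3)*(3*n - 4)*(4*n - 1)*(n + 1)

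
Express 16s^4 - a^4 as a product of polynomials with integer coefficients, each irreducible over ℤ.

(2s - a)(2s + a)(4s^2 + a^2)

(2s)⁴ − (a)⁴ = ((2s)² − (a)²)((2s)² + (a)²); the first factor splits again, the second (4s^2 + a^2) is irreducible.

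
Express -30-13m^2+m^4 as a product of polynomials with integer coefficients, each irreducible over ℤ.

(m^2+2)(m^2-15)

Substitute u = m^2 to get a quadratic in u, then factor.
m^2+2 is irreducible over ℤ (always positive, so no real roots).
m^2-15 is irreducible over ℤ (15 is not a perfect square).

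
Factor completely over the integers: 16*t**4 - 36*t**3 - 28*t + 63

(4*t - 9)*(4*t**3 - 7)

Group as (16*t**4 - 28*t) + (-36*t**3 + 63) = 4*t*(4*t**3 - 7) - 9*(4*t**3 - 7).
Both groups share the factor (4*t**3 - 7).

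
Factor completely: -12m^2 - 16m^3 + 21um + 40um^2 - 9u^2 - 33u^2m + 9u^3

(3u - 4m)(3u - 4m - 3)(u - m)

Group: 3u(3u^2 - 7um - 3u + 4m^2 + 3m) - 4m(3u^2 - 7um - 3u + 4m^2 + 3m); both groups contain (3u^2 - 7um - 3u + 4m^2 + 3m), so (3u - 4m) is a factor with cofactor 3u^2 - 7um - 3u + 4m^2 + 3m.
The cofactor groups again: 3u^2 - 7um - 3u + 4m^2 + 3m = u(3u - 4m - 3) - m(3u - 4m - 3); both groups contain (3u - 4m - 3), giving (u - m)(3u - 4m - 3).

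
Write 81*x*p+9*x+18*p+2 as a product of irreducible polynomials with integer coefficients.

Group as (81*x*p+9*x) + (18*p+2) = 9*x*(9*p+1) + 2*(9*p+1).
Both groups share the factor (9*p+1).

(9*p+1)*(9*x+2)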